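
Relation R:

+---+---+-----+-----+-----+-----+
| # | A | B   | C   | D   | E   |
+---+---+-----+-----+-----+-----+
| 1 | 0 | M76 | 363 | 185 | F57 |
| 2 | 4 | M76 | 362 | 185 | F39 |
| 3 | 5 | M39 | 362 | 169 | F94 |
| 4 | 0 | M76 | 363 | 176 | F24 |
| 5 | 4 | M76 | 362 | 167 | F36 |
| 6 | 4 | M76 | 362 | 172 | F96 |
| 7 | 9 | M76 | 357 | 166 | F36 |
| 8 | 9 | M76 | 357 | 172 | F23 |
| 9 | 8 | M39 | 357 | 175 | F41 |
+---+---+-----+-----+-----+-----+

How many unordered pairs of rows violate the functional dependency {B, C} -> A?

0

(B=M76, C=363): all 2 rows agree on A — 0 pairs.
(B=M76, C=362): all 3 rows agree on A — 0 pairs.
(B=M76, C=357): all 2 rows agree on A — 0 pairs.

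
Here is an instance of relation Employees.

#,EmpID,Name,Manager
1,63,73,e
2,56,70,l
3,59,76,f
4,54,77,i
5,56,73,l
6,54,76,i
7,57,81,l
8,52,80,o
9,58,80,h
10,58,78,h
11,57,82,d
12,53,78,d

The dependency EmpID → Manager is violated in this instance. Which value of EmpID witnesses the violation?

57

EmpID=63: row 1 → Manager = e ✓
EmpID=56: rows 2, 5 → Manager = l, l ✓
EmpID=59: row 3 → Manager = f ✓
EmpID=54: rows 4, 6 → Manager = i, i ✓
EmpID=57: rows 7, 11 → Manager takes values {l, d} — violation
EmpID=52: row 8 → Manager = o ✓
EmpID=58: rows 9, 10 → Manager = h, h ✓
EmpID=53: row 12 → Manager = d ✓
The only EmpID value with inconsistent Manager is EmpID=57.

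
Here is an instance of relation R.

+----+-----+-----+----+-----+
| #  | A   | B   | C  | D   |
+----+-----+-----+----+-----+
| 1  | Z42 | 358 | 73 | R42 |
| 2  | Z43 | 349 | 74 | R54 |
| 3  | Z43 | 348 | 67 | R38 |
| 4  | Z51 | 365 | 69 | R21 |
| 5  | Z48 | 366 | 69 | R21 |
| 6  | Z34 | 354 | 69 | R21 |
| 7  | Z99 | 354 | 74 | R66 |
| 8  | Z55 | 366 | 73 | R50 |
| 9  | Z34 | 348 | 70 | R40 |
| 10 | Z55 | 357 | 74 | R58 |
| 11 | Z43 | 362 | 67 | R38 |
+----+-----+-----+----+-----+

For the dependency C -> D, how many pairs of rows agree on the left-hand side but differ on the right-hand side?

C=73: violating pairs (1,8) — 1 pair.
C=74: violating pairs (2,7), (2,10), (7,10) — 3 pairs.
C=67: all 2 rows agree on D — 0 pairs.
C=69: all 3 rows agree on D — 0 pairs.

4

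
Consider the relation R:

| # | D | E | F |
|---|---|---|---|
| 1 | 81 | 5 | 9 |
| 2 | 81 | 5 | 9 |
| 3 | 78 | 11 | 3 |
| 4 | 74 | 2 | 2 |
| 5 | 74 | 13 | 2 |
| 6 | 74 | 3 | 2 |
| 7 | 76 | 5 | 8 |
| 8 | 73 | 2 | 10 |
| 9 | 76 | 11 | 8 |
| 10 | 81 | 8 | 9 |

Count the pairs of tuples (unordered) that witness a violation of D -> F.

0

D=81: all 3 rows agree on F — 0 pairs.
D=74: all 3 rows agree on F — 0 pairs.
D=76: all 2 rows agree on F — 0 pairs.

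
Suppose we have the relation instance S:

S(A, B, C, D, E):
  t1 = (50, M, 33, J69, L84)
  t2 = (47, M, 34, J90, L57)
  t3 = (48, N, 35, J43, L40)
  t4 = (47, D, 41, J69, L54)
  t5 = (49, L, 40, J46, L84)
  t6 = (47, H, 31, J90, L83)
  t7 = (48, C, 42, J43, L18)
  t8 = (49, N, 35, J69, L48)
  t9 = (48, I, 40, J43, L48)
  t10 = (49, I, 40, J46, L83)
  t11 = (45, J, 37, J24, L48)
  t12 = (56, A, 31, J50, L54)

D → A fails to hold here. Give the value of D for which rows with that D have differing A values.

J69

D=J69: rows 1, 4, 8 → A takes values {50, 47, 49} — violation
D=J90: rows 2, 6 → A = 47, 47 ✓
D=J43: rows 3, 7, 9 → A = 48, 48, 48 ✓
D=J46: rows 5, 10 → A = 49, 49 ✓
D=J24: row 11 → A = 45 ✓
D=J50: row 12 → A = 56 ✓
The only D value with inconsistent A is D=J69.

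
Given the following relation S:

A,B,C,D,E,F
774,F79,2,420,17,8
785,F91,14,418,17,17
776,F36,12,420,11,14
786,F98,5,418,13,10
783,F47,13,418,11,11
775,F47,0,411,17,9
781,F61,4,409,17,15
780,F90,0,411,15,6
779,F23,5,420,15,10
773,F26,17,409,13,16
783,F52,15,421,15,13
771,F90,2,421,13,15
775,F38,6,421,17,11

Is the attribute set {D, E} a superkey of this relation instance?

All 13 rows have distinct {D, E} values, so {D, E} → (all attributes) holds and {D, E} is a superkey.

Yes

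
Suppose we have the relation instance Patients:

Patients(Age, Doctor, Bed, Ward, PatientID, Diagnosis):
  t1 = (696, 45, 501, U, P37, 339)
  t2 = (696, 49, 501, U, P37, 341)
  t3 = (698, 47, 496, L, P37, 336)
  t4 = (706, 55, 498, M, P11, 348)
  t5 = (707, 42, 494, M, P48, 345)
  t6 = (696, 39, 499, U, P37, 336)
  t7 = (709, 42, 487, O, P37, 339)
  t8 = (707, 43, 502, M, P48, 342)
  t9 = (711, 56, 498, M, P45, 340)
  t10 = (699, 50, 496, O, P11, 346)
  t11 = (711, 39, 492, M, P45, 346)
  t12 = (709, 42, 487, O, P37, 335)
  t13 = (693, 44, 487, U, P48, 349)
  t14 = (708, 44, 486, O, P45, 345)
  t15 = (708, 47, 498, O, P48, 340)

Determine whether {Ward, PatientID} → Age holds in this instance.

(Ward=U, PatientID=P37): rows 1, 2, 6 → Age = 696, 696, 696 ✓
(Ward=L, PatientID=P37): row 3 → Age = 698 ✓
(Ward=M, PatientID=P11): row 4 → Age = 706 ✓
(Ward=M, PatientID=P48): rows 5, 8 → Age = 707, 707 ✓
(Ward=O, PatientID=P37): rows 7, 12 → Age = 709, 709 ✓
(Ward=M, PatientID=P45): rows 9, 11 → Age = 711, 711 ✓
(Ward=O, PatientID=P11): row 10 → Age = 699 ✓
(Ward=U, PatientID=P48): row 13 → Age = 693 ✓
(Ward=O, PatientID=P45): row 14 → Age = 708 ✓
(Ward=O, PatientID=P48): row 15 → Age = 708 ✓
Every {Ward, PatientID} value is associated with a single Age value, so {Ward, PatientID} → Age holds.

Yes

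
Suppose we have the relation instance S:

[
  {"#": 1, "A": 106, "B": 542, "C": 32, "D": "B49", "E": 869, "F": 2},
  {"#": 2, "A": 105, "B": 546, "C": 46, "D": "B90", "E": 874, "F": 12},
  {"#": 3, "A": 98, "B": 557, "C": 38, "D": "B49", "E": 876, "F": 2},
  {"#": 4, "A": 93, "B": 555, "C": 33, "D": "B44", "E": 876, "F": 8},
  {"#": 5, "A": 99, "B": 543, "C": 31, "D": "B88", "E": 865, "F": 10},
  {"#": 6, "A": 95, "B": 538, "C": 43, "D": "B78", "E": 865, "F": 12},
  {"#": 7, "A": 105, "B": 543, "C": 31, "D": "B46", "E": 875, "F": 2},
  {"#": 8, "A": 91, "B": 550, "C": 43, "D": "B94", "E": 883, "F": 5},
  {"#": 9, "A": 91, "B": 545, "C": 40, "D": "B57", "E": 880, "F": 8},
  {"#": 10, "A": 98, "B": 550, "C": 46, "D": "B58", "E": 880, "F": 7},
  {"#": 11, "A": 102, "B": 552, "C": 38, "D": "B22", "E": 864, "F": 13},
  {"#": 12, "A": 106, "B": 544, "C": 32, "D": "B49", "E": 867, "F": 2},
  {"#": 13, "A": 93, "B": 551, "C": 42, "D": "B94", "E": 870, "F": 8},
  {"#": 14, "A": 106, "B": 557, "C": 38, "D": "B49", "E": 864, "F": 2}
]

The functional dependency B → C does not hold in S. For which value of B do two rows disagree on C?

550

B=542: row 1 → C = 32 ✓
B=546: row 2 → C = 46 ✓
B=557: rows 3, 14 → C = 38, 38 ✓
B=555: row 4 → C = 33 ✓
B=543: rows 5, 7 → C = 31, 31 ✓
B=538: row 6 → C = 43 ✓
B=550: rows 8, 10 → C takes values {43, 46} — violation
B=545: row 9 → C = 40 ✓
B=552: row 11 → C = 38 ✓
B=544: row 12 → C = 32 ✓
B=551: row 13 → C = 42 ✓
The only B value with inconsistent C is B=550.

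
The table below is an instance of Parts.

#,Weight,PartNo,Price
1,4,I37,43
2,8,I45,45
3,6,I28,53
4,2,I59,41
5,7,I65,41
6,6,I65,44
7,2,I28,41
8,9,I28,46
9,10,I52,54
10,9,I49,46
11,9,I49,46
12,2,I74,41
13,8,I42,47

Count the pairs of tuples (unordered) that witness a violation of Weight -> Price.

Weight=8: violating pairs (2,13) — 1 pair.
Weight=6: violating pairs (3,6) — 1 pair.
Weight=2: all 3 rows agree on Price — 0 pairs.
Weight=9: all 3 rows agree on Price — 0 pairs.

2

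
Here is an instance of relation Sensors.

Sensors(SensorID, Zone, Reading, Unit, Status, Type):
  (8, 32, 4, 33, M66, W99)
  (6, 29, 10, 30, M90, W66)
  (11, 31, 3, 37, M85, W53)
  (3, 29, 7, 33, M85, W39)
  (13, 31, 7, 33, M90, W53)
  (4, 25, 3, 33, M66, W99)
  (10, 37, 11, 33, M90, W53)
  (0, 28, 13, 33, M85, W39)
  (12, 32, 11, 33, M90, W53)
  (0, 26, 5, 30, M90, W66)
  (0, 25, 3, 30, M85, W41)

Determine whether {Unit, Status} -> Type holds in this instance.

Yes

(Unit=33, Status=M66): 2 rows → Type = W99, W99 ✓
(Unit=30, Status=M90): 2 rows → Type = W66, W66 ✓
(Unit=37, Status=M85): 1 row → Type = W53 ✓
(Unit=33, Status=M85): 2 rows → Type = W39, W39 ✓
(Unit=33, Status=M90): 3 rows → Type = W53, W53, W53 ✓
(Unit=30, Status=M85): 1 row → Type = W41 ✓
Every {Unit, Status} value is associated with a single Type value, so {Unit, Status} -> Type holds.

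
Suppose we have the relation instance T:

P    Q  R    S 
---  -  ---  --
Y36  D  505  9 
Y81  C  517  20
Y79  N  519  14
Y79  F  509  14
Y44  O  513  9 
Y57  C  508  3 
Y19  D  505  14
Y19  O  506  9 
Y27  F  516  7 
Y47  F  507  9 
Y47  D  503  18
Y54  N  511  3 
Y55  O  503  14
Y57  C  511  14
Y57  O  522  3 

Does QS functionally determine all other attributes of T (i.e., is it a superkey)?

Two distinct rows share (Q=O, S=9), so QS does not determine every attribute — not a superkey.

No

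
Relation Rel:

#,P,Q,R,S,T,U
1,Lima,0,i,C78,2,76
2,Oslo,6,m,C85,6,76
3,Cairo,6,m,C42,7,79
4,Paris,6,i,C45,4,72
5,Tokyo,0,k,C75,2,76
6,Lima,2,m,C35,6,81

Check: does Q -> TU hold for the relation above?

No

Q=0: rows 1, 5 → {T,U} = (2, 76), (2, 76) ✓
Q=6: rows 2, 3, 4 → {T,U} takes values {(6, 76), (7, 79), (4, 72)} — violation
Q=2: row 6 → {T,U} = (6, 81) ✓
Two rows agree on Q but differ on TU, so Q -> TU does not hold.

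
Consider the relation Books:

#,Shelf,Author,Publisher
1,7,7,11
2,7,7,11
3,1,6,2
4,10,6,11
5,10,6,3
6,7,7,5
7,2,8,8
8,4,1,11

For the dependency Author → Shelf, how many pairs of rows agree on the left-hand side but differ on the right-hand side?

Author=7: all 3 rows agree on Shelf — 0 pairs.
Author=6: violating pairs (3,4), (3,5) — 2 pairs.

2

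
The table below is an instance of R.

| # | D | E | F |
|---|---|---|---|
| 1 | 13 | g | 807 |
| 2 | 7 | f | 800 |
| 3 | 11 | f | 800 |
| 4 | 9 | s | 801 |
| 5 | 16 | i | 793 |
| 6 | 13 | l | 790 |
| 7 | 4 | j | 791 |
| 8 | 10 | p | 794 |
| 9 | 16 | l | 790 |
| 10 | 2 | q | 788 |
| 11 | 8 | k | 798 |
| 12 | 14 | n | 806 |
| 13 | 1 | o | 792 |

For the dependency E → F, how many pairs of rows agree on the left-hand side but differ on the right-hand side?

E=f: all 2 rows agree on F — 0 pairs.
E=l: all 2 rows agree on F — 0 pairs.

0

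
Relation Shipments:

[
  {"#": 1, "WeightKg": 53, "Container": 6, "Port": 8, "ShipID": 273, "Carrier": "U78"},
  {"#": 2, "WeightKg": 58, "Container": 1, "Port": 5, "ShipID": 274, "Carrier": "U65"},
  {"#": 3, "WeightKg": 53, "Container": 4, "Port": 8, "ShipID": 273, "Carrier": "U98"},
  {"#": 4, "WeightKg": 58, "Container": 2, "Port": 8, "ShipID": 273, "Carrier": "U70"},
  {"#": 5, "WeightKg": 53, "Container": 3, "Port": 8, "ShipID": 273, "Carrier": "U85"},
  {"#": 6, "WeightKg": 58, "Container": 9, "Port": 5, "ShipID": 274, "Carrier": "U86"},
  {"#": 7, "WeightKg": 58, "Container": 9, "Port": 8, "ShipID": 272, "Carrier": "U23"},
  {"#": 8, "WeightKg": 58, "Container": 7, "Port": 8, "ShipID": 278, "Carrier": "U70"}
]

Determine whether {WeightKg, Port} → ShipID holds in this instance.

No

(WeightKg=53, Port=8): rows 1, 3, 5 → ShipID = 273, 273, 273 ✓
(WeightKg=58, Port=5): rows 2, 6 → ShipID = 274, 274 ✓
(WeightKg=58, Port=8): rows 4, 7, 8 → ShipID takes values {273, 272, 278} — violation
Two rows agree on {WeightKg, Port} but differ on ShipID, so {WeightKg, Port} → ShipID does not hold.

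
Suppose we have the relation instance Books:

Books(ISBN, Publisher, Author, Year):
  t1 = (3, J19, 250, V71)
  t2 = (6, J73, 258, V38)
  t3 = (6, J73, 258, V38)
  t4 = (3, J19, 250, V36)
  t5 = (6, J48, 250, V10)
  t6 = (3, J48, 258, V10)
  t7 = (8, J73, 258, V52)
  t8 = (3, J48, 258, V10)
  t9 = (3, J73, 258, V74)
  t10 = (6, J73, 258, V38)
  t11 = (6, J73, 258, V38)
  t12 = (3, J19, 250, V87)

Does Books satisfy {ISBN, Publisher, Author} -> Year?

No

(ISBN=3, Publisher=J19, Author=250): rows 1, 4, 12 → Year takes values {V71, V36, V87} — violation
(ISBN=6, Publisher=J73, Author=258): rows 2, 3, 10, 11 → Year = V38, V38, V38, V38 ✓
(ISBN=6, Publisher=J48, Author=250): row 5 → Year = V10 ✓
(ISBN=3, Publisher=J48, Author=258): rows 6, 8 → Year = V10, V10 ✓
(ISBN=8, Publisher=J73, Author=258): row 7 → Year = V52 ✓
(ISBN=3, Publisher=J73, Author=258): row 9 → Year = V74 ✓
Two rows agree on {ISBN, Publisher, Author} but differ on Year, so {ISBN, Publisher, Author} -> Year does not hold.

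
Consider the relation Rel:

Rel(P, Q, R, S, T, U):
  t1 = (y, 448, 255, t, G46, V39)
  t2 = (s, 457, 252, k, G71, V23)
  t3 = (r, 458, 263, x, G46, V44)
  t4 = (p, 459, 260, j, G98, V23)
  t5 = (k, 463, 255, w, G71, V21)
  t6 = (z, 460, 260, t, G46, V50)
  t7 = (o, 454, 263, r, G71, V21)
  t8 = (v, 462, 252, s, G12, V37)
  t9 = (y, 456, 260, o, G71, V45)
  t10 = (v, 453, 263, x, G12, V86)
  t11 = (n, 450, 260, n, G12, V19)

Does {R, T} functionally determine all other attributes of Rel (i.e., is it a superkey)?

All 11 rows have distinct {R, T} values, so {R, T} → (all attributes) holds and {R, T} is a superkey.

Yes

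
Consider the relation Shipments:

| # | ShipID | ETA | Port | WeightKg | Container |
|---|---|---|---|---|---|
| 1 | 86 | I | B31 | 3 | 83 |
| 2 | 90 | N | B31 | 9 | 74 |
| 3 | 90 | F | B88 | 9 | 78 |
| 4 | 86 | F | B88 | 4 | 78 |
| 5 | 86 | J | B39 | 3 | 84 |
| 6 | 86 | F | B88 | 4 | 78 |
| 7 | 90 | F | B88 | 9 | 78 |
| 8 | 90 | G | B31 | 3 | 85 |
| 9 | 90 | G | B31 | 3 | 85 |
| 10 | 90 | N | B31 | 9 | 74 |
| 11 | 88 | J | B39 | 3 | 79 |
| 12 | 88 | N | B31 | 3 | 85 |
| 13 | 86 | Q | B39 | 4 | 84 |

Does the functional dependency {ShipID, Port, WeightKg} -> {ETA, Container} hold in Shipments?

(ShipID=86, Port=B31, WeightKg=3): row 1 → {ETA,Container} = (I, 83) ✓
(ShipID=90, Port=B31, WeightKg=9): rows 2, 10 → {ETA,Container} = (N, 74), (N, 74) ✓
(ShipID=90, Port=B88, WeightKg=9): rows 3, 7 → {ETA,Container} = (F, 78), (F, 78) ✓
(ShipID=86, Port=B88, WeightKg=4): rows 4, 6 → {ETA,Container} = (F, 78), (F, 78) ✓
(ShipID=86, Port=B39, WeightKg=3): row 5 → {ETA,Container} = (J, 84) ✓
(ShipID=90, Port=B31, WeightKg=3): rows 8, 9 → {ETA,Container} = (G, 85), (G, 85) ✓
(ShipID=88, Port=B39, WeightKg=3): row 11 → {ETA,Container} = (J, 79) ✓
(ShipID=88, Port=B31, WeightKg=3): row 12 → {ETA,Container} = (N, 85) ✓
(ShipID=86, Port=B39, WeightKg=4): row 13 → {ETA,Container} = (Q, 84) ✓
Every {ShipID, Port, WeightKg} value is associated with a single {ETA, Container} value, so {ShipID, Port, WeightKg} -> {ETA, Container} holds.

Yes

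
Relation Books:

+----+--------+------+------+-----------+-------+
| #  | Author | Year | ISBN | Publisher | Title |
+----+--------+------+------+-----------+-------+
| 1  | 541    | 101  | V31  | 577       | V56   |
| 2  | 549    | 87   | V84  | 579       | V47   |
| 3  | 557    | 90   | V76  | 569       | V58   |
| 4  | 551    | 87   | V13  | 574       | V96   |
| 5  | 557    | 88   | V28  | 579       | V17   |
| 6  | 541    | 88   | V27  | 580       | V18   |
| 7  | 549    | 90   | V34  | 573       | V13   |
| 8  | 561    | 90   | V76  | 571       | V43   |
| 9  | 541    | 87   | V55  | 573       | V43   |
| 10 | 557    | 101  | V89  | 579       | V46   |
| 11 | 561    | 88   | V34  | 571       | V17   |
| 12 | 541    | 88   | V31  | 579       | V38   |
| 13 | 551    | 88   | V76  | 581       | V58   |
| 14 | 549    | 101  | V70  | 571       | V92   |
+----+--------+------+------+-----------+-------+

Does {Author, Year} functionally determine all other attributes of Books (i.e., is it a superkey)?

Rows 6 and 12 have the same {Author, Year} value (Author=541, Year=88) but are distinct tuples, so {Author, Year} does not determine every attribute — not a superkey.

No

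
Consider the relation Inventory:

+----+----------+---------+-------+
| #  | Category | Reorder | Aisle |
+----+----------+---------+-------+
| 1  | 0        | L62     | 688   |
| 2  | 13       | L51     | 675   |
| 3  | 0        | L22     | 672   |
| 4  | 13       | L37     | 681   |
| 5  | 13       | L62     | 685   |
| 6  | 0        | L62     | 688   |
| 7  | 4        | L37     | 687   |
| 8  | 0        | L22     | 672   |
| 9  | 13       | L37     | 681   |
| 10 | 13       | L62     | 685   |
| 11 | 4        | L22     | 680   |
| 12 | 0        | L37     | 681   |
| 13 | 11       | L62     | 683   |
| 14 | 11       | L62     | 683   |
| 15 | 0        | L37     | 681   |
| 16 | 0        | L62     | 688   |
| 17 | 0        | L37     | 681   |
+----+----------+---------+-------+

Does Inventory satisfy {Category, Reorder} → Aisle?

Yes

(Category=0, Reorder=L62): rows 1, 6, 16 → Aisle = 688, 688, 688 ✓
(Category=13, Reorder=L51): row 2 → Aisle = 675 ✓
(Category=0, Reorder=L22): rows 3, 8 → Aisle = 672, 672 ✓
(Category=13, Reorder=L37): rows 4, 9 → Aisle = 681, 681 ✓
(Category=13, Reorder=L62): rows 5, 10 → Aisle = 685, 685 ✓
(Category=4, Reorder=L37): row 7 → Aisle = 687 ✓
(Category=4, Reorder=L22): row 11 → Aisle = 680 ✓
(Category=0, Reorder=L37): rows 12, 15, 17 → Aisle = 681, 681, 681 ✓
(Category=11, Reorder=L62): rows 13, 14 → Aisle = 683, 683 ✓
Every {Category, Reorder} value is associated with a single Aisle value, so {Category, Reorder} → Aisle holds.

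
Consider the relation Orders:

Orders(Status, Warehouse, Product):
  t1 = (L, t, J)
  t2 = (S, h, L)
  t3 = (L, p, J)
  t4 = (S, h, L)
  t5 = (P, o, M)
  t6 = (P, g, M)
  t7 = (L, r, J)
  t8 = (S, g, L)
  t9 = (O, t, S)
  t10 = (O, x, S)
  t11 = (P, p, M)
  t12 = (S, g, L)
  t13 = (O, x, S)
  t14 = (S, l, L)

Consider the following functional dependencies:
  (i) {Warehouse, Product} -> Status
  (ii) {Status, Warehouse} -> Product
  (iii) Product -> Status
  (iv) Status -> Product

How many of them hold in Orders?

(i) {Warehouse, Product} -> Status: every LHS value maps to a single RHS value — holds.
(ii) {Status, Warehouse} -> Product: every LHS value maps to a single RHS value — holds.
(iii) Product -> Status: every LHS value maps to a single RHS value — holds.
(iv) Status -> Product: every LHS value maps to a single RHS value — holds.
4 of the 4 dependencies hold.

4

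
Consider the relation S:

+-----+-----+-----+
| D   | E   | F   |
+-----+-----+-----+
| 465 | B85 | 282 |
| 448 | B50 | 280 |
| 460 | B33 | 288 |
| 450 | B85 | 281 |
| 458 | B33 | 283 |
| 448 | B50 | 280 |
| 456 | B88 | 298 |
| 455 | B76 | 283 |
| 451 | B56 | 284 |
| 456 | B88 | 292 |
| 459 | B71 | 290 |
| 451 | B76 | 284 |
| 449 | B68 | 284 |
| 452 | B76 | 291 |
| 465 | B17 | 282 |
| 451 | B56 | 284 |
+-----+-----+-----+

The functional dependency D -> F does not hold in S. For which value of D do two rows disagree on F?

D=465: 2 rows → F = 282, 282 ✓
D=448: 2 rows → F = 280, 280 ✓
D=460: 1 row → F = 288 ✓
D=450: 1 row → F = 281 ✓
D=458: 1 row → F = 283 ✓
D=456: 2 rows → F takes values {298, 292} — violation
D=455: 1 row → F = 283 ✓
D=451: 3 rows → F = 284, 284, 284 ✓
D=459: 1 row → F = 290 ✓
D=449: 1 row → F = 284 ✓
D=452: 1 row → F = 291 ✓
The only D value with inconsistent F is D=456.

456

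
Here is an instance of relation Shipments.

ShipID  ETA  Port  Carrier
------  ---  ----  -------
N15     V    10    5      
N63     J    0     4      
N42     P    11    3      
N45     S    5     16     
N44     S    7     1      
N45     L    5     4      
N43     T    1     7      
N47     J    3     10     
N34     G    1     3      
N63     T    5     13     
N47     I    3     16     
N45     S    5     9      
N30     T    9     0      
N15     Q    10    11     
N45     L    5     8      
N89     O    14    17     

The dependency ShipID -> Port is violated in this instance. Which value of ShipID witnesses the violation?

N63

ShipID=N15: 2 rows → Port = 10, 10 ✓
ShipID=N63: 2 rows → Port takes values {0, 5} — violation
ShipID=N42: 1 row → Port = 11 ✓
ShipID=N45: 4 rows → Port = 5, 5, 5, 5 ✓
ShipID=N44: 1 row → Port = 7 ✓
ShipID=N43: 1 row → Port = 1 ✓
ShipID=N47: 2 rows → Port = 3, 3 ✓
ShipID=N34: 1 row → Port = 1 ✓
ShipID=N30: 1 row → Port = 9 ✓
ShipID=N89: 1 row → Port = 14 ✓
The only ShipID value with inconsistent Port is ShipID=N63.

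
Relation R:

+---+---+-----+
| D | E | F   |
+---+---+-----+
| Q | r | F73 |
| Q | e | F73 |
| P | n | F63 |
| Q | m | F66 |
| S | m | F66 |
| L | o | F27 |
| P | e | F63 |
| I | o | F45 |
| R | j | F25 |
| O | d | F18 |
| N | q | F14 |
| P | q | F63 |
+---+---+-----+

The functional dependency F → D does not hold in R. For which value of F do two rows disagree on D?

F66

F=F73: 2 rows → D = Q, Q ✓
F=F63: 3 rows → D = P, P, P ✓
F=F66: 2 rows → D takes values {Q, S} — violation
F=F27: 1 row → D = L ✓
F=F45: 1 row → D = I ✓
F=F25: 1 row → D = R ✓
F=F18: 1 row → D = O ✓
F=F14: 1 row → D = N ✓
The only F value with inconsistent D is F=F66.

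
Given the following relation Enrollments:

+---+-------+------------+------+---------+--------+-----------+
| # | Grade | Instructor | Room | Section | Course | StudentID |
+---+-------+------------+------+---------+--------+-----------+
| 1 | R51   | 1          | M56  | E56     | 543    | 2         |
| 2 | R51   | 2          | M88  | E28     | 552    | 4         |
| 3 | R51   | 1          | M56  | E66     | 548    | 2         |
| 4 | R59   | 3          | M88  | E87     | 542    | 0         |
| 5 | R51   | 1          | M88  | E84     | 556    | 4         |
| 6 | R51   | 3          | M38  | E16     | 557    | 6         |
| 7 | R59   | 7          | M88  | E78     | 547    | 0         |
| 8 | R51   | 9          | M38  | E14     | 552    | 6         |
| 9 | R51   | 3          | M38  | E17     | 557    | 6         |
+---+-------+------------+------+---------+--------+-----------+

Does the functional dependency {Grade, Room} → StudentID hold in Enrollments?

Yes

(Grade=R51, Room=M56): rows 1, 3 → StudentID = 2, 2 ✓
(Grade=R51, Room=M88): rows 2, 5 → StudentID = 4, 4 ✓
(Grade=R59, Room=M88): rows 4, 7 → StudentID = 0, 0 ✓
(Grade=R51, Room=M38): rows 6, 8, 9 → StudentID = 6, 6, 6 ✓
Every {Grade, Room} value is associated with a single StudentID value, so {Grade, Room} → StudentID holds.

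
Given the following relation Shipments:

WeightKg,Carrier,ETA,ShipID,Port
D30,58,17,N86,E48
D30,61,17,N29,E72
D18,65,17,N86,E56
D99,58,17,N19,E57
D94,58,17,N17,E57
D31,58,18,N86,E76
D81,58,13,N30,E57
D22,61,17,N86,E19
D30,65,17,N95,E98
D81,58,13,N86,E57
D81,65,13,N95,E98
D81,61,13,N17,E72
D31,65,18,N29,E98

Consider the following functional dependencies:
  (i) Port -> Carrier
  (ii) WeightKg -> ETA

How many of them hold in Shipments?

(i) Port -> Carrier: every LHS value maps to a single RHS value — holds.
(ii) WeightKg -> ETA: every LHS value maps to a single RHS value — holds.
2 of the 2 dependencies hold.

2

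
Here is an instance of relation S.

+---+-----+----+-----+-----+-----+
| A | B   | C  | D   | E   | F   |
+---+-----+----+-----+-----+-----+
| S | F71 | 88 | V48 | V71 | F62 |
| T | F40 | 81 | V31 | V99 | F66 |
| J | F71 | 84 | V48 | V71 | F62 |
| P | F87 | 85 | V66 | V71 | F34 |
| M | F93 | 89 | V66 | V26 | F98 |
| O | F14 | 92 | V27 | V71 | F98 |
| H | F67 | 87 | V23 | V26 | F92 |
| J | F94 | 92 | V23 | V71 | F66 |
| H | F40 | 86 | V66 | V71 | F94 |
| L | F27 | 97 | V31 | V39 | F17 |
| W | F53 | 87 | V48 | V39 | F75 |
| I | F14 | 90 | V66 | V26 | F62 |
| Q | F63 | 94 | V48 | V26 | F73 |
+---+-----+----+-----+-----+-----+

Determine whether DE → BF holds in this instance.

(D=V48, E=V71): 2 rows → {B,F} = (F71, F62), (F71, F62) ✓
(D=V31, E=V99): 1 row → {B,F} = (F40, F66) ✓
(D=V66, E=V71): 2 rows → {B,F} takes values {(F87, F34), (F40, F94)} — violation
(D=V66, E=V26): 2 rows → {B,F} takes values {(F93, F98), (F14, F62)} — violation
(D=V27, E=V71): 1 row → {B,F} = (F14, F98) ✓
(D=V23, E=V26): 1 row → {B,F} = (F67, F92) ✓
(D=V23, E=V71): 1 row → {B,F} = (F94, F66) ✓
(D=V31, E=V39): 1 row → {B,F} = (F27, F17) ✓
(D=V48, E=V39): 1 row → {B,F} = (F53, F75) ✓
(D=V48, E=V26): 1 row → {B,F} = (F63, F73) ✓
Two rows agree on DE but differ on BF, so DE → BF does not hold.

No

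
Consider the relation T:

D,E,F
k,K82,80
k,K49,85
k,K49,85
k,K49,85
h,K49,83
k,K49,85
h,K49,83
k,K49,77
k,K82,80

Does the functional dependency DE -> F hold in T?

(D=k, E=K82): 2 rows → F = 80, 80 ✓
(D=k, E=K49): 5 rows → F takes values {85, 77} — violation
(D=h, E=K49): 2 rows → F = 83, 83 ✓
Two rows agree on DE but differ on F, so DE -> F does not hold.

No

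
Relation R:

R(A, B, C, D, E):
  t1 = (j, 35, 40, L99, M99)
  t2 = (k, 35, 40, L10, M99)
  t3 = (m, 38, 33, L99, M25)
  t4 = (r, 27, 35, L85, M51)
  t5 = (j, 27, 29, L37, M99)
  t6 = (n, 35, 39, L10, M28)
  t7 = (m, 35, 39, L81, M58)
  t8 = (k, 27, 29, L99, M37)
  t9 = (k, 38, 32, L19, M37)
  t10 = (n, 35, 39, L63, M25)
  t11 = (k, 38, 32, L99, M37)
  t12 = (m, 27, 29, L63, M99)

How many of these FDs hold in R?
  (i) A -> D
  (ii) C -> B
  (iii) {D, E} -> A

(i) A -> D: A=j: rows 1, 5 → D takes values {L99, L37} — violation; A=k: rows 2, 8, 9, 11 → D takes values {L10, L99, L19} — violation; A=m: rows 3, 7, 12 → D takes values {L99, L81, L63} — violation; A=n: rows 6, 10 → D takes values {L10, L63} — violation — fails.
(ii) C -> B: every LHS value maps to a single RHS value — holds.
(iii) {D, E} -> A: every LHS value maps to a single RHS value — holds.
2 of the 3 dependencies hold.

2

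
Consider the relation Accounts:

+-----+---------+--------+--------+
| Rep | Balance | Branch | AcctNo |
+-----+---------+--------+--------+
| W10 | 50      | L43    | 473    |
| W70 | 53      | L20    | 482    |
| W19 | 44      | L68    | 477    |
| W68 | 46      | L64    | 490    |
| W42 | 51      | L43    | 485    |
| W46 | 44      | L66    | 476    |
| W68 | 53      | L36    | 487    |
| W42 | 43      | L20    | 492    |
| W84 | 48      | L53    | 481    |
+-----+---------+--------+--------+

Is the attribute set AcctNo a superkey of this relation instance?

All 9 rows have distinct AcctNo values, so AcctNo → (all attributes) holds and AcctNo is a superkey.

Yes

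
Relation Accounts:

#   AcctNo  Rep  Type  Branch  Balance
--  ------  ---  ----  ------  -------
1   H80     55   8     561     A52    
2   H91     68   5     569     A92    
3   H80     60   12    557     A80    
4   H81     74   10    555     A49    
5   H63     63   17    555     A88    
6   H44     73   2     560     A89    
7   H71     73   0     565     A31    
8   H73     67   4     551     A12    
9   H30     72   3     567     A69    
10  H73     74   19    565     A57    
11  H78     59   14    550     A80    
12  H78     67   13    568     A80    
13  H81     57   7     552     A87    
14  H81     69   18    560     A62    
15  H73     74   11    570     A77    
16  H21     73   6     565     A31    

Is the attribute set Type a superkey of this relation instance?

Yes

All 16 rows have distinct Type values, so Type → (all attributes) holds and Type is a superkey.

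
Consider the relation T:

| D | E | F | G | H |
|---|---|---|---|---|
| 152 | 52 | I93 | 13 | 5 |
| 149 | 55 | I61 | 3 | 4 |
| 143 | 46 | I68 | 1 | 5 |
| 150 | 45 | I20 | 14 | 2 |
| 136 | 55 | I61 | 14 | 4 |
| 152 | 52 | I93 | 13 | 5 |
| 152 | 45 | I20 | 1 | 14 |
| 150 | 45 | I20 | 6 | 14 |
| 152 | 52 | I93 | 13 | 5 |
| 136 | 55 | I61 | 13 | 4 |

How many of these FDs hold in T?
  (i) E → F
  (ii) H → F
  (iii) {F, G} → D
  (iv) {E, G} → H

3

(i) E → F: every LHS value maps to a single RHS value — holds.
(ii) H → F: H=5: 4 rows → F takes values {I93, I68} — violation — fails.
(iii) {F, G} → D: every LHS value maps to a single RHS value — holds.
(iv) {E, G} → H: every LHS value maps to a single RHS value — holds.
3 of the 4 dependencies hold.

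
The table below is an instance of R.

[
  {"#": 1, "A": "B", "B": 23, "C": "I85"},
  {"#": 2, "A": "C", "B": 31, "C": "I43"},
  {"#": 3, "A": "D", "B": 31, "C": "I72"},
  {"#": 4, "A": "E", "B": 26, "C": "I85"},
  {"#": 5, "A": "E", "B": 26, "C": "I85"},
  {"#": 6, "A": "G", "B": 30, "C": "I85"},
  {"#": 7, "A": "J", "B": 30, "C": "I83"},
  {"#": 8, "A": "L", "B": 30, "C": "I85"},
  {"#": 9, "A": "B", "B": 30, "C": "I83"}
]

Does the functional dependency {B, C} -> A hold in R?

(B=23, C=I85): row 1 → A = B ✓
(B=31, C=I43): row 2 → A = C ✓
(B=31, C=I72): row 3 → A = D ✓
(B=26, C=I85): rows 4, 5 → A = E, E ✓
(B=30, C=I85): rows 6, 8 → A takes values {G, L} — violation
(B=30, C=I83): rows 7, 9 → A takes values {J, B} — violation
Two rows agree on {B, C} but differ on A, so {B, C} -> A does not hold.

No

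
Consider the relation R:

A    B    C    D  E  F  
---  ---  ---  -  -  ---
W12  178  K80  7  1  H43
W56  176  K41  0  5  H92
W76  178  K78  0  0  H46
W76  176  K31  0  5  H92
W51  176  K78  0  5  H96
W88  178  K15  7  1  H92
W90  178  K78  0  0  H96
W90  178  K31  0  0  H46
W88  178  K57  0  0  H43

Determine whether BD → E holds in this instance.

Yes

(B=178, D=7): 2 rows → E = 1, 1 ✓
(B=176, D=0): 3 rows → E = 5, 5, 5 ✓
(B=178, D=0): 4 rows → E = 0, 0, 0, 0 ✓
Every BD value is associated with a single E value, so BD → E holds.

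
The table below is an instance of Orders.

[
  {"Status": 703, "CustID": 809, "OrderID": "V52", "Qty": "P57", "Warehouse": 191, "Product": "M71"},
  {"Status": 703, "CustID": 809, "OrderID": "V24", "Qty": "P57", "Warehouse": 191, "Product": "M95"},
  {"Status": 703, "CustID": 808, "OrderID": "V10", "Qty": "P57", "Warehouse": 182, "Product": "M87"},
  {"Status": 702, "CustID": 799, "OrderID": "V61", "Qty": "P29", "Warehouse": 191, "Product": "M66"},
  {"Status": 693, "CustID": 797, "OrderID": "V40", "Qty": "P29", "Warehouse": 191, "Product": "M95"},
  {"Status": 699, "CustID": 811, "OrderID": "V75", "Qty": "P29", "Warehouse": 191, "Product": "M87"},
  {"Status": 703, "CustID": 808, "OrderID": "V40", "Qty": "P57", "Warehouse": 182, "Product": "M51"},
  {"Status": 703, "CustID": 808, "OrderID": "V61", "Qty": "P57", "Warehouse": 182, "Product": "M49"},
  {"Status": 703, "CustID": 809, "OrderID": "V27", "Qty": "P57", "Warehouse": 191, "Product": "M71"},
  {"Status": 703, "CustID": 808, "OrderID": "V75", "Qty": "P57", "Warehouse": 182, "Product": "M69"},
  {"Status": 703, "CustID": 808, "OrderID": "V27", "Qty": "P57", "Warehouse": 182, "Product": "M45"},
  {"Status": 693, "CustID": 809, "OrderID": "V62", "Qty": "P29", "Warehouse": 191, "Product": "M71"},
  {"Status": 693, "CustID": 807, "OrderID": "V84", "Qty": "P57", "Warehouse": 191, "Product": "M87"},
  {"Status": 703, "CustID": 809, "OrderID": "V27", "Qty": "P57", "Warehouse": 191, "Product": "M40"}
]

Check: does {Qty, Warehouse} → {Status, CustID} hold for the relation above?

(Qty=P57, Warehouse=191): 5 rows → {Status,CustID} takes values {(703, 809), (693, 807)} — violation
(Qty=P57, Warehouse=182): 5 rows → {Status,CustID} = (703, 808), (703, 808), (703, 808), (703, 808), (703, 808) ✓
(Qty=P29, Warehouse=191): 4 rows → {Status,CustID} takes values {(702, 799), (693, 797), (699, 811), (693, 809)} — violation
Two rows agree on {Qty, Warehouse} but differ on {Status, CustID}, so {Qty, Warehouse} → {Status, CustID} does not hold.

No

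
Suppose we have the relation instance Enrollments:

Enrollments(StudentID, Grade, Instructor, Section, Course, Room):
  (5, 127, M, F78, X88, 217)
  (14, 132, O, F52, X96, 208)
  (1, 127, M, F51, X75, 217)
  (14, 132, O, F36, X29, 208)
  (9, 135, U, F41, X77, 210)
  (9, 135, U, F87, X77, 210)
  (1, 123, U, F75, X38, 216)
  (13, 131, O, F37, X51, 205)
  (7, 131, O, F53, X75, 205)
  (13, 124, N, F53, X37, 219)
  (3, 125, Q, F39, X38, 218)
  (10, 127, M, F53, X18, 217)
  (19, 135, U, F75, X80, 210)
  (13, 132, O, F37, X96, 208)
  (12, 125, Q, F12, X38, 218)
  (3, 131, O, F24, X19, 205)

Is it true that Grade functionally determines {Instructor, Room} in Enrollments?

Grade=127: 3 rows → {Instructor,Room} = (M, 217), (M, 217), (M, 217) ✓
Grade=132: 3 rows → {Instructor,Room} = (O, 208), (O, 208), (O, 208) ✓
Grade=135: 3 rows → {Instructor,Room} = (U, 210), (U, 210), (U, 210) ✓
Grade=123: 1 row → {Instructor,Room} = (U, 216) ✓
Grade=131: 3 rows → {Instructor,Room} = (O, 205), (O, 205), (O, 205) ✓
Grade=124: 1 row → {Instructor,Room} = (N, 219) ✓
Grade=125: 2 rows → {Instructor,Room} = (Q, 218), (Q, 218) ✓
Every Grade value is associated with a single {Instructor, Room} value, so Grade → {Instructor, Room} holds.

Yes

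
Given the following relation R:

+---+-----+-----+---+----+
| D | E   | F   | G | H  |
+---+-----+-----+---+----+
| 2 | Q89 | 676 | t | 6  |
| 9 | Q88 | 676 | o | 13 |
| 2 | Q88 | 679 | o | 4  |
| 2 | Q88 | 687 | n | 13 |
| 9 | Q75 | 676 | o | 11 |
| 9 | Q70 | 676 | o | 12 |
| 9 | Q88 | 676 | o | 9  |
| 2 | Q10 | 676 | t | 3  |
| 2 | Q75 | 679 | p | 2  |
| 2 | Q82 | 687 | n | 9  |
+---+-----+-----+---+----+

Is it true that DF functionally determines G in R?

(D=2, F=676): 2 rows → G = t, t ✓
(D=9, F=676): 4 rows → G = o, o, o, o ✓
(D=2, F=679): 2 rows → G takes values {o, p} — violation
(D=2, F=687): 2 rows → G = n, n ✓
Two rows agree on DF but differ on G, so DF → G does not hold.

No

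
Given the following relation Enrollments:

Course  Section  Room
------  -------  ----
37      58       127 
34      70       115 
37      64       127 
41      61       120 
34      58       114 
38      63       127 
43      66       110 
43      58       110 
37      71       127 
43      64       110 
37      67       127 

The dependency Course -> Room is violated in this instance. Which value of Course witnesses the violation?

34

Course=37: 4 rows → Room = 127, 127, 127, 127 ✓
Course=34: 2 rows → Room takes values {115, 114} — violation
Course=41: 1 row → Room = 120 ✓
Course=38: 1 row → Room = 127 ✓
Course=43: 3 rows → Room = 110, 110, 110 ✓
The only Course value with inconsistent Room is Course=34.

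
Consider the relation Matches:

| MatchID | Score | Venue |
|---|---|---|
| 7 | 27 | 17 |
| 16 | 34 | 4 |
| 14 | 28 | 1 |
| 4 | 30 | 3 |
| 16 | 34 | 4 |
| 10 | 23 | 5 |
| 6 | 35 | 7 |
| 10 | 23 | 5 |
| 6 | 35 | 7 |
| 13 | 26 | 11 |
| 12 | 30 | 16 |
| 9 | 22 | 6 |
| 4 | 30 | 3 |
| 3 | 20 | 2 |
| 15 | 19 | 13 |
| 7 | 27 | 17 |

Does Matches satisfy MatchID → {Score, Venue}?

MatchID=7: 2 rows → {Score,Venue} = (27, 17), (27, 17) ✓
MatchID=16: 2 rows → {Score,Venue} = (34, 4), (34, 4) ✓
MatchID=14: 1 row → {Score,Venue} = (28, 1) ✓
MatchID=4: 2 rows → {Score,Venue} = (30, 3), (30, 3) ✓
MatchID=10: 2 rows → {Score,Venue} = (23, 5), (23, 5) ✓
MatchID=6: 2 rows → {Score,Venue} = (35, 7), (35, 7) ✓
MatchID=13: 1 row → {Score,Venue} = (26, 11) ✓
MatchID=12: 1 row → {Score,Venue} = (30, 16) ✓
MatchID=9: 1 row → {Score,Venue} = (22, 6) ✓
MatchID=3: 1 row → {Score,Venue} = (20, 2) ✓
MatchID=15: 1 row → {Score,Venue} = (19, 13) ✓
Every MatchID value is associated with a single {Score, Venue} value, so MatchID → {Score, Venue} holds.

Yes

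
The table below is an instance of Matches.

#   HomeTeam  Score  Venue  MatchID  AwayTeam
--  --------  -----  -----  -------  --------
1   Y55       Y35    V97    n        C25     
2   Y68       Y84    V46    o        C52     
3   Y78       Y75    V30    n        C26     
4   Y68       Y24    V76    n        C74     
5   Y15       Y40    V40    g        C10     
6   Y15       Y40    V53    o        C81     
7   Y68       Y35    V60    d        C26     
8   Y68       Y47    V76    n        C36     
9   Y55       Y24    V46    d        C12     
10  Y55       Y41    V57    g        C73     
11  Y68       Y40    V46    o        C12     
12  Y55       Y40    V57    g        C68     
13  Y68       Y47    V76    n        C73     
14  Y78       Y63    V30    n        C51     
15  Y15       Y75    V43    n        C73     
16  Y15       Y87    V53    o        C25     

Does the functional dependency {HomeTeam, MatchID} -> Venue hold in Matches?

Yes

(HomeTeam=Y55, MatchID=n): row 1 → Venue = V97 ✓
(HomeTeam=Y68, MatchID=o): rows 2, 11 → Venue = V46, V46 ✓
(HomeTeam=Y78, MatchID=n): rows 3, 14 → Venue = V30, V30 ✓
(HomeTeam=Y68, MatchID=n): rows 4, 8, 13 → Venue = V76, V76, V76 ✓
(HomeTeam=Y15, MatchID=g): row 5 → Venue = V40 ✓
(HomeTeam=Y15, MatchID=o): rows 6, 16 → Venue = V53, V53 ✓
(HomeTeam=Y68, MatchID=d): row 7 → Venue = V60 ✓
(HomeTeam=Y55, MatchID=d): row 9 → Venue = V46 ✓
(HomeTeam=Y55, MatchID=g): rows 10, 12 → Venue = V57, V57 ✓
(HomeTeam=Y15, MatchID=n): row 15 → Venue = V43 ✓
Every {HomeTeam, MatchID} value is associated with a single Venue value, so {HomeTeam, MatchID} -> Venue holds.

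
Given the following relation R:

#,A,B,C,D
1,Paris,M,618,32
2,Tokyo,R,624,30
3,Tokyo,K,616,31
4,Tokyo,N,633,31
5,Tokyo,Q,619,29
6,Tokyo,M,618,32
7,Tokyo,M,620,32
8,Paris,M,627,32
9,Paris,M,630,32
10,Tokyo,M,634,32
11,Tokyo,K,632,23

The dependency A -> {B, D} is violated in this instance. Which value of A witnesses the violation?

A=Paris: rows 1, 8, 9 → {B,D} = (M, 32), (M, 32), (M, 32) ✓
A=Tokyo: rows 2, 3, 4, 5, 6, 7, 10, 11 → {B,D} takes values {(R, 30), (K, 31), (N, 31), (Q, 29), (M, 32), (K, 23)} — violation
The only A value with inconsistent RHS is A=Tokyo.

Tokyo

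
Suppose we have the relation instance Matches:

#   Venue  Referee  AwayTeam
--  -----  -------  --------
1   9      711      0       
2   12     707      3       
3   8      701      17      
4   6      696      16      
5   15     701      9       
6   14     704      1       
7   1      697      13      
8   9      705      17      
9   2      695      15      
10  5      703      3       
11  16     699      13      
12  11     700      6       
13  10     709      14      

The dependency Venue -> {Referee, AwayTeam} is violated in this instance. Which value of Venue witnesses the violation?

9

Venue=9: rows 1, 8 → {Referee,AwayTeam} takes values {(711, 0), (705, 17)} — violation
Venue=12: row 2 → {Referee,AwayTeam} = (707, 3) ✓
Venue=8: row 3 → {Referee,AwayTeam} = (701, 17) ✓
Venue=6: row 4 → {Referee,AwayTeam} = (696, 16) ✓
Venue=15: row 5 → {Referee,AwayTeam} = (701, 9) ✓
Venue=14: row 6 → {Referee,AwayTeam} = (704, 1) ✓
Venue=1: row 7 → {Referee,AwayTeam} = (697, 13) ✓
Venue=2: row 9 → {Referee,AwayTeam} = (695, 15) ✓
Venue=5: row 10 → {Referee,AwayTeam} = (703, 3) ✓
Venue=16: row 11 → {Referee,AwayTeam} = (699, 13) ✓
Venue=11: row 12 → {Referee,AwayTeam} = (700, 6) ✓
Venue=10: row 13 → {Referee,AwayTeam} = (709, 14) ✓
The only Venue value with inconsistent RHS is Venue=9.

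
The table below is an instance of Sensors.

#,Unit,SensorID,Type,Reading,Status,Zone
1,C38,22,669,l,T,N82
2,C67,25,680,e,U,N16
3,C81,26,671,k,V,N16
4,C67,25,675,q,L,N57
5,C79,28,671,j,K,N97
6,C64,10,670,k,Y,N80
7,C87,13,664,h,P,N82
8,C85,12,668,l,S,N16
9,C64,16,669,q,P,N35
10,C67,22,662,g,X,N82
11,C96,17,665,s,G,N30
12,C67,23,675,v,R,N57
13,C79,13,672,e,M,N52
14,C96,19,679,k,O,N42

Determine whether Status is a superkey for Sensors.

No

Rows 7 and 9 have the same Status value Status=P but are distinct tuples, so Status does not determine every attribute — not a superkey.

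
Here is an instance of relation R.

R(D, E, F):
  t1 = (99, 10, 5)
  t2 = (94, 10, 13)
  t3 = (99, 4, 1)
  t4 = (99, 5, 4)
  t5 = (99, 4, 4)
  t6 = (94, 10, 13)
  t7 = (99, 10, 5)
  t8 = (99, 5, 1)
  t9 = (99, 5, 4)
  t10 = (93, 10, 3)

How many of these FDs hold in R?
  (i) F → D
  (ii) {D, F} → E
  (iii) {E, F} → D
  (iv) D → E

(i) F → D: every LHS value maps to a single RHS value — holds.
(ii) {D, F} → E: (D=99, F=1): rows 3, 8 → E takes values {4, 5} — violation; (D=99, F=4): rows 4, 5, 9 → E takes values {5, 4} — violation — fails.
(iii) {E, F} → D: every LHS value maps to a single RHS value — holds.
(iv) D → E: D=99: rows 1, 3, 4, 5, 7, 8, 9 → E takes values {10, 4, 5} — violation — fails.
2 of the 4 dependencies hold.

2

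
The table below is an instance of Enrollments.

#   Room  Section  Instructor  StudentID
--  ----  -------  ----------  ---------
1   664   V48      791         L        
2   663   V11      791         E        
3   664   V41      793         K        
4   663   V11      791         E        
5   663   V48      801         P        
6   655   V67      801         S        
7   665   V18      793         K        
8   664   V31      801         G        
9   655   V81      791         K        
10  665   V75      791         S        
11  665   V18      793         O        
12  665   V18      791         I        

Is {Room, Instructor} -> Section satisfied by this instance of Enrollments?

No

(Room=664, Instructor=791): row 1 → Section = V48 ✓
(Room=663, Instructor=791): rows 2, 4 → Section = V11, V11 ✓
(Room=664, Instructor=793): row 3 → Section = V41 ✓
(Room=663, Instructor=801): row 5 → Section = V48 ✓
(Room=655, Instructor=801): row 6 → Section = V67 ✓
(Room=665, Instructor=793): rows 7, 11 → Section = V18, V18 ✓
(Room=664, Instructor=801): row 8 → Section = V31 ✓
(Room=655, Instructor=791): row 9 → Section = V81 ✓
(Room=665, Instructor=791): rows 10, 12 → Section takes values {V75, V18} — violation
Two rows agree on {Room, Instructor} but differ on Section, so {Room, Instructor} -> Section does not hold.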